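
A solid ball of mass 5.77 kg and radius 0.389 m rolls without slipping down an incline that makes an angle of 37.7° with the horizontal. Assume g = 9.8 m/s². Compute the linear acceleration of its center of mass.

Translation along the incline: Mg sinθ − f = Ma.
Rotation about the center: fR = Iα with I = (2/5)MR². No-slip gives a = αR, so f = (I/R²)a = (2/5)M a.
Substituting: Mg sinθ = (1 + 0.4000)Ma, so a = g sinθ/(1 + 0.4000) = (9.8) sin 37.7° / 1.400 = 4.281 m/s².

a ≈ 4.28 m/s²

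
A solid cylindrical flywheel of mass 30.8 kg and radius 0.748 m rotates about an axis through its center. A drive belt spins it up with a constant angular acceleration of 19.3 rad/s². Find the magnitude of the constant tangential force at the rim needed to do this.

F ≈ 222 N

I = ½MR² = (1/2)(30.8)(0.748)² = 8.616 kg·m².
The required torque is τ = Iα = (8.616)(19.30) = 166.3 N·m.
A tangential force at the rim gives τ = FR, so F = τ/R = 166.3/0.748 = 222.3 N.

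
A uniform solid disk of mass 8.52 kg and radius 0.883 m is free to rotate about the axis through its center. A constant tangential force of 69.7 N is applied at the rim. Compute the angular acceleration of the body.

α ≈ 18.5 rad/s²

I = ½MR² = (1/2)(8.52)(0.883)² = 3.321 kg·m².
τ = F R = (69.7)(0.883) = 61.55 N·m.
Newton's second law for rotation, τ = Iα, gives α = τ/I = 61.55/3.321 = 18.53 rad/s².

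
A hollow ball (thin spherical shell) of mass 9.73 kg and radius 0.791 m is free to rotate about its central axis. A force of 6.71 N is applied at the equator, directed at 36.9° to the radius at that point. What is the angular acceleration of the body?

α ≈ 0.785 rad/s²

I = (2/3)MR² = (2/3)(9.73)(0.791)² = 4.059 kg·m².
Only the tangential component produces torque: τ = F R sinθ = (6.71)(0.791) sin 36.9° = 3.187 N·m.
From τ = Iα: α = 3.187/4.059 = 0.7852 rad/s².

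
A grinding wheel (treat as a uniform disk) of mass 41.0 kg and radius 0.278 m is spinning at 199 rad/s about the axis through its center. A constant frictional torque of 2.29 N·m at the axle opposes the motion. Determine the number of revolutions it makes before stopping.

≈ 2180 revolutions

I = ½MR² = (1/2)(41.0)(0.278)² = 1.584 kg·m².
The net torque has magnitude 2.29 N·m, opposing ω.
|α| = τ/I = 2.290/1.584 = 1.445 rad/s² (deceleration).
ω² = ω₀² − 2|α|θ with ω = 0 ⇒ θ = ω₀²/(2|α|) = 13700 rad = 2180 rev.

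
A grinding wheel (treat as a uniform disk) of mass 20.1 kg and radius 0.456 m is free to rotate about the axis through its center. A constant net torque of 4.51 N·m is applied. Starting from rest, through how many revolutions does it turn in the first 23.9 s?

I = ½MR² = (1/2)(20.1)(0.456)² = 2.090 kg·m².
α = τ/I = 4.51/2.090 = 2.158 rad/s².
θ = ½αt² = ½(2.158)(23.9)² = 616.4 rad.
Revolutions = θ/(2π) = 98.10.

≈ 98.1 revolutions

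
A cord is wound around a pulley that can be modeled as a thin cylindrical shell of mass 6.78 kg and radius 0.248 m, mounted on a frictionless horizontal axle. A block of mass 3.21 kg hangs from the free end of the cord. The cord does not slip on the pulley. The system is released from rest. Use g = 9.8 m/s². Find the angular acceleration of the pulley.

I = MR² = (6.78)(0.248)² = 0.4170 kg·m².
Block: mg − T = ma. Pulley: TR = Iα. No-slip: a = αR, so T = (I/R²)a = 6.780·a.
Then mg = (m + 6.780)a, so a = (3.21)(9.8)/(3.21 + 6.780) = 3.149 m/s².
α = a/R = 3.149/0.248 = 12.70 rad/s².

α ≈ 12.7 rad/s²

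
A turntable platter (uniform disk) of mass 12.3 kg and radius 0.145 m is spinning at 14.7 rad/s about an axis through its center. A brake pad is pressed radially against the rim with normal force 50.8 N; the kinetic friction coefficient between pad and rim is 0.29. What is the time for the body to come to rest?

t ≈ 0.890 s

I = ½MR² = (1/2)(12.3)(0.145)² = 0.1293 kg·m².
Friction force f = μN = (0.29)(50.8) = 14.73 N at the rim; torque magnitude τ = fR = 2.136 N·m, opposing ω.
|α| = τ/I = 2.136/0.1293 = 16.52 rad/s² (deceleration).
0 = ω₀ − |α|t ⇒ t = ω₀/|α| = 14.7/16.52 = 0.8898 s.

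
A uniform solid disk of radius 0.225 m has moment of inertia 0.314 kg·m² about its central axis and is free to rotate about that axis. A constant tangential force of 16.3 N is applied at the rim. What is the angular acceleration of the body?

α ≈ 11.7 rad/s²

τ = F R = (16.3)(0.225) = 3.668 N·m.
Newton's second law for rotation, τ = Iα, gives α = τ/I = 3.668/0.3140 = 11.68 rad/s².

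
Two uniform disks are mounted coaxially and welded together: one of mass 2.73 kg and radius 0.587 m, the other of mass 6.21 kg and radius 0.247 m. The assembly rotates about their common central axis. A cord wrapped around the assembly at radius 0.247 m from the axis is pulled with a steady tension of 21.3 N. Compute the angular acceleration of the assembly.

α ≈ 7.97 rad/s²

I = ½M₁R₁² + ½M₂R₂² = ½(2.73)(0.587)² + ½(6.21)(0.247)² = 0.6598 kg·m².
τ = F r = (21.3)(0.247) = 5.261 N·m.
α = τ/I = 5.261/0.6598 = 7.974 rad/s².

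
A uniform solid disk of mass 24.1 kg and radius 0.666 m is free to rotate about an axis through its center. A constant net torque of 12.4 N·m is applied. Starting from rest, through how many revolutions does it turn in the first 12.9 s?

I = ½MR² = (1/2)(24.1)(0.666)² = 5.345 kg·m².
α = τ/I = 12.4/5.345 = 2.320 rad/s².
θ = ½αt² = ½(2.320)(12.9)² = 193.0 rad.
Revolutions = θ/(2π) = 30.72.

≈ 30.7 revolutions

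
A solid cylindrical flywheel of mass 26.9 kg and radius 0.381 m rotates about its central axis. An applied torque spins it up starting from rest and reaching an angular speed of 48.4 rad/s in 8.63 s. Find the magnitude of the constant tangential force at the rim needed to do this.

I = ½MR² = (1/2)(26.9)(0.381)² = 1.952 kg·m².
α = Δω/Δt = (48.4 − 0)/8.63 = 5.608 rad/s².
The required torque is τ = Iα = (1.952)(5.608) = 10.95 N·m.
A tangential force at the rim gives τ = FR, so F = τ/R = 10.95/0.381 = 28.74 N.

F ≈ 28.7 N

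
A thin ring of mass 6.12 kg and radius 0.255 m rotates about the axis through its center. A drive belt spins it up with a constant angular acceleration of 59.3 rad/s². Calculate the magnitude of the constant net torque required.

I = MR² = (6.12)(0.255)² = 0.3980 kg·m².
τ = Iα = (0.3980)(59.30) = 23.60 N·m.

τ ≈ 23.6 N·m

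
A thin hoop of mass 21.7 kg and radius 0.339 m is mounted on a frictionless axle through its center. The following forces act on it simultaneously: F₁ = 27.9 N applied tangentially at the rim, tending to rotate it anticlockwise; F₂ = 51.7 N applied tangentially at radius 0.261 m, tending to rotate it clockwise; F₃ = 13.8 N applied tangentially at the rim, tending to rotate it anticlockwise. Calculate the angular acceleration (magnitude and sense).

α ≈ 0.258 rad/s², anticlockwise

I = MR² = (21.7)(0.339)² = 2.494 kg·m².
Taking anticlockwise as positive: τ₁ = +(27.9)(0.339) = +9.458 N·m; τ₂ = −(51.7)(0.261) = −13.49 N·m; τ₃ = +(13.8)(0.339) = +4.678 N·m.
Net torque τ = 0.6426 N·m.
α = τ/I = 0.6426/2.494 = 0.2577 rad/s².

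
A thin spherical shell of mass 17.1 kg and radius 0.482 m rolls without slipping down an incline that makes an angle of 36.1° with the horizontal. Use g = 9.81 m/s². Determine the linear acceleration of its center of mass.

a ≈ 3.47 m/s²

Translation along the incline: Mg sinθ − f = Ma.
Rotation about the center: fR = Iα with I = (2/3)MR². No-slip gives a = αR, so f = (I/R²)a = (2/3)M a.
Substituting: Mg sinθ = (1 + 0.6667)Ma, so a = g sinθ/(1 + 0.6667) = (9.81) sin 36.1° / 1.667 = 3.468 m/s².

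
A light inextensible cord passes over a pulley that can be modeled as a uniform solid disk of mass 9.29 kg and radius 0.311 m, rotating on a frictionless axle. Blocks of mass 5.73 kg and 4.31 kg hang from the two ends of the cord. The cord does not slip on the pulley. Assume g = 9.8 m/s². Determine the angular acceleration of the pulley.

I = ½MR² = (1/2)(9.29)(0.311)² = 0.4493 kg·m².
Heavier block: m₁g − T₁ = m₁a. Lighter block: T₂ − m₂g = m₂a.
Pulley: (T₁ − T₂)R = Iα = I(a/R), so T₁ − T₂ = (I/R²)a = (1/2)M_p a = 4.645·a.
Adding the three: (m₁ − m₂)g = (m₁ + m₂ + 4.645)a, so a = (5.73 − 4.31)(9.8)/(5.73 + 4.31 + 4.645) = 0.9476 m/s².
α = a/R = 0.9476/0.311 = 3.047 rad/s².

α ≈ 3.05 rad/s²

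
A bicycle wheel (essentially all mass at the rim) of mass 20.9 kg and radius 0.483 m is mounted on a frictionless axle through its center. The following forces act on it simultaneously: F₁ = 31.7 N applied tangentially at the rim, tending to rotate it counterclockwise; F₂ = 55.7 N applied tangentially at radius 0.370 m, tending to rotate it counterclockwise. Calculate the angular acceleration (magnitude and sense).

I = MR² = (20.9)(0.483)² = 4.876 kg·m².
Taking counterclockwise as positive: τ₁ = +(31.7)(0.483) = +15.31 N·m; τ₂ = +(55.7)(0.370) = +20.61 N·m.
Net torque τ = 35.92 N·m.
α = τ/I = 35.92/4.876 = 7.367 rad/s².

α ≈ 7.37 rad/s², counterclockwise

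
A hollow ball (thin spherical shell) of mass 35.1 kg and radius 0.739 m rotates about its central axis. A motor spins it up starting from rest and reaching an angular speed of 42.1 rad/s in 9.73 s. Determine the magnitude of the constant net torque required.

τ ≈ 55.3 N·m

I = (2/3)MR² = (2/3)(35.1)(0.739)² = 12.78 kg·m².
α = Δω/Δt = (42.1 − 0)/9.73 = 4.327 rad/s².
τ = Iα = (12.78)(4.327) = 55.29 N·m.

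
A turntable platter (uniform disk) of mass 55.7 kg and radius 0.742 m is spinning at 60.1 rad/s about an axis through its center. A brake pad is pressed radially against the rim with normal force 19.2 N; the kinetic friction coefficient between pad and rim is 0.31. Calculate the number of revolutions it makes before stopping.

≈ 998 revolutions

I = ½MR² = (1/2)(55.7)(0.742)² = 15.33 kg·m².
Friction force f = μN = (0.31)(19.2) = 5.952 N at the rim; torque magnitude τ = fR = 4.416 N·m, opposing ω.
|α| = τ/I = 4.416/15.33 = 0.2880 rad/s² (deceleration).
ω² = ω₀² − 2|α|θ with ω = 0 ⇒ θ = ω₀²/(2|α|) = 6270 rad = 997.9 rev.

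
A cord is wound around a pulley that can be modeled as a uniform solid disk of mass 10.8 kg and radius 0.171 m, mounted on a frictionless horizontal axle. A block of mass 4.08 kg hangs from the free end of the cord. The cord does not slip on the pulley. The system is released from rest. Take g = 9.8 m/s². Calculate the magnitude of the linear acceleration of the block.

a ≈ 4.22 m/s²

I = ½MR² = (1/2)(10.8)(0.171)² = 0.1579 kg·m².
Block: mg − T = ma. Pulley: TR = Iα. No-slip: a = αR, so T = (I/R²)a = 5.400·a.
Then mg = (m + 5.400)a, so a = (4.08)(9.8)/(4.08 + 5.400) = 4.218 m/s².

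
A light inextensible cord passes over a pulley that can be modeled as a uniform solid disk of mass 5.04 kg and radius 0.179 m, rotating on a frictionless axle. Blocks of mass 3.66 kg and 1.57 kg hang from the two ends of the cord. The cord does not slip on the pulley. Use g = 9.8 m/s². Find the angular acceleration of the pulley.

α ≈ 14.8 rad/s²

I = ½MR² = (1/2)(5.04)(0.179)² = 0.08074 kg·m².
Heavier block: m₁g − T₁ = m₁a. Lighter block: T₂ − m₂g = m₂a.
Pulley: (T₁ − T₂)R = Iα = I(a/R), so T₁ − T₂ = (I/R²)a = (1/2)M_p a = 2.520·a.
Adding the three: (m₁ − m₂)g = (m₁ + m₂ + 2.520)a, so a = (3.66 − 1.57)(9.8)/(3.66 + 1.57 + 2.520) = 2.643 m/s².
α = a/R = 2.643/0.179 = 14.76 rad/s².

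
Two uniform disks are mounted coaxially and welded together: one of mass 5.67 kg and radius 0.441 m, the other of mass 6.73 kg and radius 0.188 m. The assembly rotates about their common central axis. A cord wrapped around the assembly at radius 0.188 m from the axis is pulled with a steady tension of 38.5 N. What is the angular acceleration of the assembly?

α ≈ 10.8 rad/s²

I = ½M₁R₁² + ½M₂R₂² = ½(5.67)(0.441)² + ½(6.73)(0.188)² = 0.6703 kg·m².
τ = F r = (38.5)(0.188) = 7.238 N·m.
α = τ/I = 7.238/0.6703 = 10.80 rad/s².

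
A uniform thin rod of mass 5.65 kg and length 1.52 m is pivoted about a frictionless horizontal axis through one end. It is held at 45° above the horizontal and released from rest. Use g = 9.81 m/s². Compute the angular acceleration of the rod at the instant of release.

About the pivot, I = (1/3)ML² = (1/3)(5.65)(1.52)² = 4.351 kg·m².
The weight acts at the center, a distance L/2 = 0.7600 m from the pivot; τ = Mg(L/2) cos 45° = 29.79 N·m.
α = τ/I = 29.79/4.351 = 6.845 rad/s².

α ≈ 6.85 rad/s²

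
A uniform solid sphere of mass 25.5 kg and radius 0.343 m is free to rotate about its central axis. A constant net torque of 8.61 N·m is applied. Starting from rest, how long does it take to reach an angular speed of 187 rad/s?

I = (2/5)MR² = (2/5)(25.5)(0.343)² = 1.200 kg·m².
α = τ/I = 8.61/1.200 = 7.175 rad/s².
ω = αt ⇒ t = ω/α = 187/7.175 = 26.06 s.

t ≈ 26.1 s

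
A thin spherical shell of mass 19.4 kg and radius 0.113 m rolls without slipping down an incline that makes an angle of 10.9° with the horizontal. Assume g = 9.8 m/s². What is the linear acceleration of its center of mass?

Translation along the incline: Mg sinθ − f = Ma.
Rotation about the center: fR = Iα with I = (2/3)MR². No-slip gives a = αR, so f = (I/R²)a = (2/3)M a.
Substituting: Mg sinθ = (1 + 0.6667)Ma, so a = g sinθ/(1 + 0.6667) = (9.8) sin 10.9° / 1.667 = 1.112 m/s².

a ≈ 1.11 m/s²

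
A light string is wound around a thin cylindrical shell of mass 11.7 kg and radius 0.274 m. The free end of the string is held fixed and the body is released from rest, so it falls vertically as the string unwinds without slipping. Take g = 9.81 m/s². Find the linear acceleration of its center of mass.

a ≈ 4.91 m/s²

Translation: Mg − T = Ma. Rotation about the center: TR = Iα with I = MR².
With a = αR: T = (I/R²)a = M a, so Mg = (1 + 1.000)Ma.
a = g/(1 + 1.000) = 9.81/2.000 = 4.905 m/s².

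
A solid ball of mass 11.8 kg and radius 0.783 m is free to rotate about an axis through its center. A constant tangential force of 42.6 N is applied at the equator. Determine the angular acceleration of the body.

I = (2/5)MR² = (2/5)(11.8)(0.783)² = 2.894 kg·m².
τ = F R = (42.6)(0.783) = 33.36 N·m.
From τ = Iα: α = 33.36/2.894 = 11.53 rad/s².

α ≈ 11.5 rad/s²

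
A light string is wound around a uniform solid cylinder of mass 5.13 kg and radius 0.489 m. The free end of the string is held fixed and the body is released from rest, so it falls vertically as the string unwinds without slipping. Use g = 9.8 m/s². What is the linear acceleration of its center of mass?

a ≈ 6.53 m/s²

Translation: Mg − T = Ma. Rotation about the center: TR = Iα with I = ½MR².
With a = αR: T = (I/R²)a = (1/2)M a, so Mg = (1 + 0.5000)Ma.
a = g/(1 + 0.5000) = 9.8/1.500 = 6.533 m/s².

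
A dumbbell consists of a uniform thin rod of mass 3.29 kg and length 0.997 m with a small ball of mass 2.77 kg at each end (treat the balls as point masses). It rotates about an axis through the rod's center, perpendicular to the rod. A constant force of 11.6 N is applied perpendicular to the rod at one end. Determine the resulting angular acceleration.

α ≈ 3.51 rad/s²

I_rod = (1/12)ML² = (1/12)(3.29)(0.997)² = 0.2725 kg·m².
I_balls = 2·m·(L/2)² = 2(2.77)(0.4985)² = 1.377 kg·m².
Total I = 1.649 kg·m².
τ = F·(L/2) = (11.6)(0.498) = 5.783 N·m.
α = τ/I = 5.783/1.649 = 3.506 rad/s².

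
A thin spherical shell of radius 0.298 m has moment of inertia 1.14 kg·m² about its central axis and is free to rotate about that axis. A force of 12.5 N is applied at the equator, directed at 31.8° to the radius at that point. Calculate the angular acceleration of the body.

Only the tangential component produces torque: τ = F R sinθ = (12.5)(0.298) sin 31.8° = 1.963 N·m.
Newton's second law for rotation, τ = Iα, gives α = τ/I = 1.963/1.140 = 1.722 rad/s².

α ≈ 1.72 rad/s²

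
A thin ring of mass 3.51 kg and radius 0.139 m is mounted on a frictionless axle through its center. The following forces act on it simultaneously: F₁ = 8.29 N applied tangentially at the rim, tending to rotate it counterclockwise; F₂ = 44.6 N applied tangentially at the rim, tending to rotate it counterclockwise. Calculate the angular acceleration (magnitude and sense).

α ≈ 108 rad/s², counterclockwise

I = MR² = (3.51)(0.139)² = 0.06782 kg·m².
Taking counterclockwise as positive: τ₁ = +(8.29)(0.139) = +1.152 N·m; τ₂ = +(44.6)(0.139) = +6.199 N·m.
Net torque τ = 7.352 N·m.
α = τ/I = 7.352/0.06782 = 108.4 rad/s².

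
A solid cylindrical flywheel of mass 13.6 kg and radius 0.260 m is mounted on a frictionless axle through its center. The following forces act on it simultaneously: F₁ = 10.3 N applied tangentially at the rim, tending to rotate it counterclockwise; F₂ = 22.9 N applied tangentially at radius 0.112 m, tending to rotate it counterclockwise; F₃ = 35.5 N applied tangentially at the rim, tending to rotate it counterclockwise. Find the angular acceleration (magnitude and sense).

I = ½MR² = (1/2)(13.6)(0.260)² = 0.4597 kg·m².
Taking counterclockwise as positive: τ₁ = +(10.3)(0.260) = +2.678 N·m; τ₂ = +(22.9)(0.112) = +2.565 N·m; τ₃ = +(35.5)(0.260) = +9.230 N·m.
Net torque τ = 14.47 N·m.
α = τ/I = 14.47/0.4597 = 31.48 rad/s².

α ≈ 31.5 rad/s², counterclockwise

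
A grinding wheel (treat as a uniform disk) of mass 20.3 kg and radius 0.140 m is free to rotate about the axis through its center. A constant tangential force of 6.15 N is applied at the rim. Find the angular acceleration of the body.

α ≈ 4.33 rad/s²

I = ½MR² = (1/2)(20.3)(0.140)² = 0.1989 kg·m².
τ = F R = (6.15)(0.140) = 0.8610 N·m.
Newton's second law for rotation, τ = Iα, gives α = τ/I = 0.8610/0.1989 = 4.328 rad/s².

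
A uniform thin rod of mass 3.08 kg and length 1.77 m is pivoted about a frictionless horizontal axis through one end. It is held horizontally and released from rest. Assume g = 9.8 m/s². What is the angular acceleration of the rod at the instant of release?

α ≈ 8.31 rad/s²

About the pivot, I = (1/3)ML² = (1/3)(3.08)(1.77)² = 3.216 kg·m².
The weight acts at the center, a distance L/2 = 0.8850 m from the pivot; τ = Mg(L/2) = 26.71 N·m.
α = τ/I = 26.71/3.216 = 8.305 rad/s².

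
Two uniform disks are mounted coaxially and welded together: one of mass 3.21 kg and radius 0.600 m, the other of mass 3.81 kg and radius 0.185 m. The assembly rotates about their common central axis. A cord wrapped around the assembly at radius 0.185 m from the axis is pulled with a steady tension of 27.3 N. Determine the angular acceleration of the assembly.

α ≈ 7.85 rad/s²

I = ½M₁R₁² + ½M₂R₂² = ½(3.21)(0.600)² + ½(3.81)(0.185)² = 0.6430 kg·m².
τ = F r = (27.3)(0.185) = 5.051 N·m.
α = τ/I = 5.051/0.6430 = 7.855 rad/s².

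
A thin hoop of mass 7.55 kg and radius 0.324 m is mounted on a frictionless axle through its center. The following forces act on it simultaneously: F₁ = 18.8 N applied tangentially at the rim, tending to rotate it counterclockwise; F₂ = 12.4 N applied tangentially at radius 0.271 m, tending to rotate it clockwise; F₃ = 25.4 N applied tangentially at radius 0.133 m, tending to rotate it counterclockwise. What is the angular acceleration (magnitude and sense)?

I = MR² = (7.55)(0.324)² = 0.7926 kg·m².
Taking counterclockwise as positive: τ₁ = +(18.8)(0.324) = +6.091 N·m; τ₂ = −(12.4)(0.271) = −3.360 N·m; τ₃ = +(25.4)(0.133) = +3.378 N·m.
Net torque τ = 6.109 N·m.
α = τ/I = 6.109/0.7926 = 7.708 rad/s².

α ≈ 7.71 rad/s², counterclockwise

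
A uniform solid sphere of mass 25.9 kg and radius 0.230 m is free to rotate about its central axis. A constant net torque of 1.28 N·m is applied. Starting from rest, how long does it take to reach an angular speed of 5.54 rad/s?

t ≈ 2.37 s

I = (2/5)MR² = (2/5)(25.9)(0.230)² = 0.5480 kg·m².
α = τ/I = 1.28/0.5480 = 2.336 rad/s².
ω = αt ⇒ t = ω/α = 5.54/2.336 = 2.372 s.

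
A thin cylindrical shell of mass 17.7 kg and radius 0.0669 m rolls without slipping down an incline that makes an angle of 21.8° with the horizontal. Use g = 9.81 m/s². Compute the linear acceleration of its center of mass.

a ≈ 1.82 m/s²

Translation along the incline: Mg sinθ − f = Ma.
Rotation about the center: fR = Iα with I = MR². No-slip gives a = αR, so f = (I/R²)a = M a.
Substituting: Mg sinθ = (1 + 1.000)Ma, so a = g sinθ/(1 + 1.000) = (9.81) sin 21.8° / 2.000 = 1.822 m/s².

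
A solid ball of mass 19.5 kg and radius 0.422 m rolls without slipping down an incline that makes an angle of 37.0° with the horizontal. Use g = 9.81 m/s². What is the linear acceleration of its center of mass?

a ≈ 4.22 m/s²

Translation along the incline: Mg sinθ − f = Ma.
Rotation about the center: fR = Iα with I = (2/5)MR². No-slip gives a = αR, so f = (I/R²)a = (2/5)M a.
Substituting: Mg sinθ = (1 + 0.4000)Ma, so a = g sinθ/(1 + 0.4000) = (9.81) sin 37.0° / 1.400 = 4.217 m/s².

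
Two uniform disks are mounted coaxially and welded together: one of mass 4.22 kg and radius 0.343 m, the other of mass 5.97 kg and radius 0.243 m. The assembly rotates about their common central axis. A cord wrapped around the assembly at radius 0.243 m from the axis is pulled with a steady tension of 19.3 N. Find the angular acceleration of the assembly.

I = ½M₁R₁² + ½M₂R₂² = ½(4.22)(0.343)² + ½(5.97)(0.243)² = 0.4245 kg·m².
τ = F r = (19.3)(0.243) = 4.690 N·m.
α = τ/I = 4.690/0.4245 = 11.05 rad/s².

α ≈ 11.0 rad/s²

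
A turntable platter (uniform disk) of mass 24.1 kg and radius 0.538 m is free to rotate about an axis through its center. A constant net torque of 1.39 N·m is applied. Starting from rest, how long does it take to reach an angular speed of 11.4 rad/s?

I = ½MR² = (1/2)(24.1)(0.538)² = 3.488 kg·m².
α = τ/I = 1.39/3.488 = 0.3985 rad/s².
ω = αt ⇒ t = ω/α = 11.4/0.3985 = 28.60 s.

t ≈ 28.6 s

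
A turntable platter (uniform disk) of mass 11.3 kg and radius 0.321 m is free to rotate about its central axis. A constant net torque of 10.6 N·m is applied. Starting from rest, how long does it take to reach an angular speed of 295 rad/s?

I = ½MR² = (1/2)(11.3)(0.321)² = 0.5822 kg·m².
α = τ/I = 10.6/0.5822 = 18.21 rad/s².
ω = αt ⇒ t = ω/α = 295/18.21 = 16.20 s.

t ≈ 16.2 s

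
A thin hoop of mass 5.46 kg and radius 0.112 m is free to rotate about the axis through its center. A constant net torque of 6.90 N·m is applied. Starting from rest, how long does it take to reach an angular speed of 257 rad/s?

I = MR² = (5.46)(0.112)² = 0.06849 kg·m².
α = τ/I = 6.90/0.06849 = 100.7 rad/s².
ω = αt ⇒ t = ω/α = 257/100.7 = 2.551 s.

t ≈ 2.55 s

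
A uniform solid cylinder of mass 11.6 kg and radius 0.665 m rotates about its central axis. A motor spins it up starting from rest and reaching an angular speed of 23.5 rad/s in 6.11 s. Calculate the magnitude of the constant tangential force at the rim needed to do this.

I = ½MR² = (1/2)(11.6)(0.665)² = 2.565 kg·m².
α = Δω/Δt = (23.5 − 0)/6.11 = 3.846 rad/s².
The required torque is τ = Iα = (2.565)(3.846) = 9.865 N·m.
A tangential force at the rim gives τ = FR, so F = τ/R = 9.865/0.665 = 14.83 N.

F ≈ 14.8 N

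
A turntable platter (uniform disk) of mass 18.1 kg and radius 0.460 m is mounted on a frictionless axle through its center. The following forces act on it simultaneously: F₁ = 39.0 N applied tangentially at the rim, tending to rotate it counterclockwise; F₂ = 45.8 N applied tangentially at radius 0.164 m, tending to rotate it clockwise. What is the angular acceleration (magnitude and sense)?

I = ½MR² = (1/2)(18.1)(0.460)² = 1.915 kg·m².
Taking counterclockwise as positive: τ₁ = +(39.0)(0.460) = +17.94 N·m; τ₂ = −(45.8)(0.164) = −7.511 N·m.
Net torque τ = 10.43 N·m.
α = τ/I = 10.43/1.915 = 5.446 rad/s².

α ≈ 5.45 rad/s², counterclockwise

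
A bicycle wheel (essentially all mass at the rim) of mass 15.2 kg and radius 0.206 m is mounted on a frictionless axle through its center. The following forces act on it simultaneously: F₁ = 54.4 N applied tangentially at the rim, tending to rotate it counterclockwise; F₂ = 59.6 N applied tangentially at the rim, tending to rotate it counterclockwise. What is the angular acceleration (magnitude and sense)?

α ≈ 36.4 rad/s², counterclockwise

I = MR² = (15.2)(0.206)² = 0.6450 kg·m².
Taking counterclockwise as positive: τ₁ = +(54.4)(0.206) = +11.21 N·m; τ₂ = +(59.6)(0.206) = +12.28 N·m.
Net torque τ = 23.48 N·m.
α = τ/I = 23.48/0.6450 = 36.41 rad/s².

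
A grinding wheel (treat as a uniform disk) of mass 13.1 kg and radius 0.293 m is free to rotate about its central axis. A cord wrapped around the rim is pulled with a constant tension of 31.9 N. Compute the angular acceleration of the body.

α ≈ 16.6 rad/s²

I = ½MR² = (1/2)(13.1)(0.293)² = 0.5623 kg·m².
τ = F R = (31.9)(0.293) = 9.347 N·m.
Newton's second law for rotation, τ = Iα, gives α = τ/I = 9.347/0.5623 = 16.62 rad/s².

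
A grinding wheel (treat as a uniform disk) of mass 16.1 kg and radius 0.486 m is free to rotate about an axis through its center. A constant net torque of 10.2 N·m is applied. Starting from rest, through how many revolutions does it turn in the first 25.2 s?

I = ½MR² = (1/2)(16.1)(0.486)² = 1.901 kg·m².
α = τ/I = 10.2/1.901 = 5.365 rad/s².
θ = ½αt² = ½(5.365)(25.2)² = 1703 rad.
Revolutions = θ/(2π) = 271.1.

≈ 271 revolutions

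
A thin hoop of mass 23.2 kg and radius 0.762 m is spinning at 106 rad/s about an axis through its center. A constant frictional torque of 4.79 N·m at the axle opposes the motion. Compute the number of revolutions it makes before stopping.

≈ 2510 revolutions

I = MR² = (23.2)(0.762)² = 13.47 kg·m².
The net torque has magnitude 4.79 N·m, opposing ω.
|α| = τ/I = 4.790/13.47 = 0.3556 rad/s² (deceleration).
ω² = ω₀² − 2|α|θ with ω = 0 ⇒ θ = ω₀²/(2|α|) = 15800 rad = 2515 rev.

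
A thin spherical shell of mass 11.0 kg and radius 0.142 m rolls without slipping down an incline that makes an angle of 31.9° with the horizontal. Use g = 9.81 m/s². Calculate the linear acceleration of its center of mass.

Translation along the incline: Mg sinθ − f = Ma.
Rotation about the center: fR = Iα with I = (2/3)MR². No-slip gives a = αR, so f = (I/R²)a = (2/3)M a.
Substituting: Mg sinθ = (1 + 0.6667)Ma, so a = g sinθ/(1 + 0.6667) = (9.81) sin 31.9° / 1.667 = 3.110 m/s².

a ≈ 3.11 m/s²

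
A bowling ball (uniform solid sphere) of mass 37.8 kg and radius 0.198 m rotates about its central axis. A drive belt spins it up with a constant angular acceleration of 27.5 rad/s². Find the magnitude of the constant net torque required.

τ ≈ 16.3 N·m

I = (2/5)MR² = (2/5)(37.8)(0.198)² = 0.5928 kg·m².
τ = Iα = (0.5928)(27.50) = 16.30 N·m.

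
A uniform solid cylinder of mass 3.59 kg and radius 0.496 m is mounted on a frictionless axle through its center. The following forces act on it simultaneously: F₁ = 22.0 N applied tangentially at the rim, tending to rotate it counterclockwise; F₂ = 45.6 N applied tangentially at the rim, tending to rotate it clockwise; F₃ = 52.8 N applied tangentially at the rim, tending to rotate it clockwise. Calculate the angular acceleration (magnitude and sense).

α ≈ 85.8 rad/s², clockwise

I = ½MR² = (1/2)(3.59)(0.496)² = 0.4416 kg·m².
Taking counterclockwise as positive: τ₁ = +(22.0)(0.496) = +10.91 N·m; τ₂ = −(45.6)(0.496) = −22.62 N·m; τ₃ = −(52.8)(0.496) = −26.19 N·m.
Net torque τ = -37.89 N·m.
α = τ/I = -37.89/0.4416 = -85.81 rad/s².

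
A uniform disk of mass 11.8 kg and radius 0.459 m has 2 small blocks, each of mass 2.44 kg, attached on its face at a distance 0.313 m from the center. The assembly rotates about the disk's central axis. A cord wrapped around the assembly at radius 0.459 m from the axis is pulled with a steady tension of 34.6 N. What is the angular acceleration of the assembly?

I_disk = ½MR² = ½(11.8)(0.459)² = 1.243 kg·m².
I_blocks = 2·m·r² = 2(2.44)(0.313)² = 0.4781 kg·m².
Total I = 1.721 kg·m².
τ = F r = (34.6)(0.459) = 15.88 N·m.
α = τ/I = 15.88/1.721 = 9.227 rad/s².

α ≈ 9.23 rad/s²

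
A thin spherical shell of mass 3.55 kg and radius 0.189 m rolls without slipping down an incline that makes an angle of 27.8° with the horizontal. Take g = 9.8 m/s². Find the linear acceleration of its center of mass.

Translation along the incline: Mg sinθ − f = Ma.
Rotation about the center: fR = Iα with I = (2/3)MR². No-slip gives a = αR, so f = (I/R²)a = (2/3)M a.
Substituting: Mg sinθ = (1 + 0.6667)Ma, so a = g sinθ/(1 + 0.6667) = (9.8) sin 27.8° / 1.667 = 2.742 m/s².

a ≈ 2.74 m/s²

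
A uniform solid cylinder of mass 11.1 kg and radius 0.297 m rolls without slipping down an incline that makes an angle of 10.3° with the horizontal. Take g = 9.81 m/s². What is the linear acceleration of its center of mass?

Translation along the incline: Mg sinθ − f = Ma.
Rotation about the center: fR = Iα with I = ½MR². No-slip gives a = αR, so f = (I/R²)a = (1/2)M a.
Substituting: Mg sinθ = (1 + 0.5000)Ma, so a = g sinθ/(1 + 0.5000) = (9.81) sin 10.3° / 1.500 = 1.169 m/s².

a ≈ 1.17 m/s²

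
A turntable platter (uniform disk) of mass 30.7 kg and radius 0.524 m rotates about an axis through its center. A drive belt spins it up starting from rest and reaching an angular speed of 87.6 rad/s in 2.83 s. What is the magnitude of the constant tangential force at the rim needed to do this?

I = ½MR² = (1/2)(30.7)(0.524)² = 4.215 kg·m².
α = Δω/Δt = (87.6 − 0)/2.83 = 30.95 rad/s².
The required torque is τ = Iα = (4.215)(30.95) = 130.5 N·m.
A tangential force at the rim gives τ = FR, so F = τ/R = 130.5/0.524 = 249.0 N.

F ≈ 249 N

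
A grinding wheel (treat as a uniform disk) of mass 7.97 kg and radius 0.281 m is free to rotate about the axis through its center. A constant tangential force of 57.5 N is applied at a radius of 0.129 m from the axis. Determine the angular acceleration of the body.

I = ½MR² = (1/2)(7.97)(0.281)² = 0.3147 kg·m².
τ = F·r = (57.5)(0.129) = 7.418 N·m.
Newton's second law for rotation, τ = Iα, gives α = τ/I = 7.418/0.3147 = 23.57 rad/s².

α ≈ 23.6 rad/s²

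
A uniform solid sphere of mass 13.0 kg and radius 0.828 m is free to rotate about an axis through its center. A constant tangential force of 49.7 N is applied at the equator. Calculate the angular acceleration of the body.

α ≈ 11.5 rad/s²

I = (2/5)MR² = (2/5)(13.0)(0.828)² = 3.565 kg·m².
τ = F R = (49.7)(0.828) = 41.15 N·m.
From τ = Iα: α = 41.15/3.565 = 11.54 rad/s².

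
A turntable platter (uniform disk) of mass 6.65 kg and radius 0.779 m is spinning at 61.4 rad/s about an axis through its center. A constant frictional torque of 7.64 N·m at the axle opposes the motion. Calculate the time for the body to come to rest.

I = ½MR² = (1/2)(6.65)(0.779)² = 2.018 kg·m².
The net torque has magnitude 7.64 N·m, opposing ω.
|α| = τ/I = 7.640/2.018 = 3.786 rad/s² (deceleration).
0 = ω₀ − |α|t ⇒ t = ω₀/|α| = 61.4/3.786 = 16.22 s.

t ≈ 16.2 s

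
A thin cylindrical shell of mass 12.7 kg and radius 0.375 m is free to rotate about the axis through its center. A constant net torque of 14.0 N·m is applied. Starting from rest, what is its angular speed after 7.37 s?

ω ≈ 57.8 rad/s

I = MR² = (12.7)(0.375)² = 1.786 kg·m².
α = τ/I = 14.0/1.786 = 7.839 rad/s².
ω = ω₀ + αt = 0 + (7.839)(7.37) = 57.77 rad/s.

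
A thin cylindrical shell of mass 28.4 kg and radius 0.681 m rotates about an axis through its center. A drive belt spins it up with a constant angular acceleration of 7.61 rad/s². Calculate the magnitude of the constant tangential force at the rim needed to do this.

F ≈ 147 N

I = MR² = (28.4)(0.681)² = 13.17 kg·m².
The required torque is τ = Iα = (13.17)(7.610) = 100.2 N·m.
A tangential force at the rim gives τ = FR, so F = τ/R = 100.2/0.681 = 147.2 N.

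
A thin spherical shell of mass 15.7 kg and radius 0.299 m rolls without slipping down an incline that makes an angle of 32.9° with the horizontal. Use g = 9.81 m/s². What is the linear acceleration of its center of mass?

Translation along the incline: Mg sinθ − f = Ma.
Rotation about the center: fR = Iα with I = (2/3)MR². No-slip gives a = αR, so f = (I/R²)a = (2/3)M a.
Substituting: Mg sinθ = (1 + 0.6667)Ma, so a = g sinθ/(1 + 0.6667) = (9.81) sin 32.9° / 1.667 = 3.197 m/s².

a ≈ 3.20 m/s²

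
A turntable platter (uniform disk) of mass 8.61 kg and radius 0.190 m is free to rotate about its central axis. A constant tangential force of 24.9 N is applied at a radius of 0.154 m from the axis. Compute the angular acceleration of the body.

I = ½MR² = (1/2)(8.61)(0.190)² = 0.1554 kg·m².
τ = F·r = (24.9)(0.154) = 3.835 N·m.
From τ = Iα: α = 3.835/0.1554 = 24.67 rad/s².

α ≈ 24.7 rad/s²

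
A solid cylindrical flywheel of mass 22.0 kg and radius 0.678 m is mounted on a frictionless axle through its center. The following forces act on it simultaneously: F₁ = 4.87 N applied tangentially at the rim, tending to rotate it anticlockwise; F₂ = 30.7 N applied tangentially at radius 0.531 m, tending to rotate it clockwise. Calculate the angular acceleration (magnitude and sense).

α ≈ 2.57 rad/s², clockwise

I = ½MR² = (1/2)(22.0)(0.678)² = 5.057 kg·m².
Taking anticlockwise as positive: τ₁ = +(4.87)(0.678) = +3.302 N·m; τ₂ = −(30.7)(0.531) = −16.30 N·m.
Net torque τ = -13.00 N·m.
α = τ/I = -13.00/5.057 = -2.571 rad/s².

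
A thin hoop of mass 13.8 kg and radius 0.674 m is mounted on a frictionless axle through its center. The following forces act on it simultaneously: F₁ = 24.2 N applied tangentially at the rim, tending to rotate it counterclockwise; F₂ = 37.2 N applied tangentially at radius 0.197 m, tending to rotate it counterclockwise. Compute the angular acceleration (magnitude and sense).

I = MR² = (13.8)(0.674)² = 6.269 kg·m².
Taking counterclockwise as positive: τ₁ = +(24.2)(0.674) = +16.31 N·m; τ₂ = +(37.2)(0.197) = +7.328 N·m.
Net torque τ = 23.64 N·m.
α = τ/I = 23.64/6.269 = 3.771 rad/s².

α ≈ 3.77 rad/s², counterclockwise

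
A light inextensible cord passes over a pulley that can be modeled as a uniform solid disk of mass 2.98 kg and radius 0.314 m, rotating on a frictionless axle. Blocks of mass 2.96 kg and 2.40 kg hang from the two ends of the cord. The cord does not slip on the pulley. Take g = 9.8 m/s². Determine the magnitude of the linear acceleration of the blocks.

a ≈ 0.801 m/s²

I = ½MR² = (1/2)(2.98)(0.314)² = 0.1469 kg·m².
Heavier block: m₁g − T₁ = m₁a. Lighter block: T₂ − m₂g = m₂a.
Pulley: (T₁ − T₂)R = Iα = I(a/R), so T₁ − T₂ = (I/R²)a = (1/2)M_p a = 1.490·a.
Adding the three: (m₁ − m₂)g = (m₁ + m₂ + 1.490)a, so a = (2.96 − 2.40)(9.8)/(2.96 + 2.40 + 1.490) = 0.8012 m/s².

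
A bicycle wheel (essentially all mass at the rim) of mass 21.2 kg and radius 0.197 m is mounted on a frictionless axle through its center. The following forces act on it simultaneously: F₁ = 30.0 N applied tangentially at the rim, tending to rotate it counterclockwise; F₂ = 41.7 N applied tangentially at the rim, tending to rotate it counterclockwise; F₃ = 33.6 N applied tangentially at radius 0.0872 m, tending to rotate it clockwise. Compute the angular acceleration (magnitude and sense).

I = MR² = (21.2)(0.197)² = 0.8228 kg·m².
Taking counterclockwise as positive: τ₁ = +(30.0)(0.197) = +5.910 N·m; τ₂ = +(41.7)(0.197) = +8.215 N·m; τ₃ = −(33.6)(0.0872) = −2.930 N·m.
Net torque τ = 11.19 N·m.
α = τ/I = 11.19/0.8228 = 13.61 rad/s².

α ≈ 13.6 rad/s², counterclockwise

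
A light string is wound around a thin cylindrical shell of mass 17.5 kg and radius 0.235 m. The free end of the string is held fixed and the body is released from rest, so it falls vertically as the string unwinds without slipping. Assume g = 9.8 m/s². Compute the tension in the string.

Translation: Mg − T = Ma. Rotation about the center: TR = Iα with I = MR².
With a = αR: T = (I/R²)a = M a, so Mg = (1 + 1.000)Ma.
a = g/(1 + 1.000) = 9.8/2.000 = 4.900 m/s².
T = 1.000·M·a = (1.000)(17.5)(4.900) = 85.75 N.

T ≈ 85.8 N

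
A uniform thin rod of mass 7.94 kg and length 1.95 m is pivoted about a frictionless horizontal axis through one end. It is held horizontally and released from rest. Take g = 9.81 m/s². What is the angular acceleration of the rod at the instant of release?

α ≈ 7.55 rad/s²

About the pivot, I = (1/3)ML² = (1/3)(7.94)(1.95)² = 10.06 kg·m².
The weight acts at the center, a distance L/2 = 0.9750 m from the pivot; τ = Mg(L/2) = 75.94 N·m.
α = τ/I = 75.94/10.06 = 7.546 rad/s².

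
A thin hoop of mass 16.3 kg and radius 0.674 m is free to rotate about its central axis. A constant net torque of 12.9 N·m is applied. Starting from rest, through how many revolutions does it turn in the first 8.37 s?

≈ 9.71 revolutions

I = MR² = (16.3)(0.674)² = 7.405 kg·m².
α = τ/I = 12.9/7.405 = 1.742 rad/s².
θ = ½αt² = ½(1.742)(8.37)² = 61.02 rad.
Revolutions = θ/(2π) = 9.712.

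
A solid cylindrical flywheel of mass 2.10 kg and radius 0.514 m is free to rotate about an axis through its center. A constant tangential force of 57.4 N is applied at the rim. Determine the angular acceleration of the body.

α ≈ 106 rad/s²

I = ½MR² = (1/2)(2.10)(0.514)² = 0.2774 kg·m².
τ = F R = (57.4)(0.514) = 29.50 N·m.
From τ = Iα: α = 29.50/0.2774 = 106.4 rad/s².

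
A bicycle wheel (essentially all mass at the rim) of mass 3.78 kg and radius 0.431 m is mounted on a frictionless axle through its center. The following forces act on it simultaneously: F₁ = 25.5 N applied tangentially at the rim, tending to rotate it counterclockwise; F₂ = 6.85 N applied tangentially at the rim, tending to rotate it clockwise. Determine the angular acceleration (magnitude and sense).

I = MR² = (3.78)(0.431)² = 0.7022 kg·m².
Taking counterclockwise as positive: τ₁ = +(25.5)(0.431) = +10.99 N·m; τ₂ = −(6.85)(0.431) = −2.952 N·m.
Net torque τ = 8.038 N·m.
α = τ/I = 8.038/0.7022 = 11.45 rad/s².

α ≈ 11.4 rad/s², counterclockwise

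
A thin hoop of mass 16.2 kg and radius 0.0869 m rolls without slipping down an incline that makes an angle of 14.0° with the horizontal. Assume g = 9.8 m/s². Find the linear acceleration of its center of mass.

Translation along the incline: Mg sinθ − f = Ma.
Rotation about the center: fR = Iα with I = MR². No-slip gives a = αR, so f = (I/R²)a = M a.
Substituting: Mg sinθ = (1 + 1.000)Ma, so a = g sinθ/(1 + 1.000) = (9.8) sin 14.0° / 2.000 = 1.185 m/s².

a ≈ 1.19 m/s²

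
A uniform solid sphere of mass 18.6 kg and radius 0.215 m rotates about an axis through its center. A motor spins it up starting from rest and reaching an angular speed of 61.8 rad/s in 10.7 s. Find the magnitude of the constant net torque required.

τ ≈ 1.99 N·m

I = (2/5)MR² = (2/5)(18.6)(0.215)² = 0.3439 kg·m².
α = Δω/Δt = (61.8 − 0)/10.7 = 5.776 rad/s².
τ = Iα = (0.3439)(5.776) = 1.986 N·m.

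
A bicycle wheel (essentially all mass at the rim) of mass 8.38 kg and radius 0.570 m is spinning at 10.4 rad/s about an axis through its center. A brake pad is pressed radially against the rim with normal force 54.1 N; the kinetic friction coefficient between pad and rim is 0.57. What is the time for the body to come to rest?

t ≈ 1.61 s

I = MR² = (8.38)(0.570)² = 2.723 kg·m².
Friction force f = μN = (0.57)(54.1) = 30.84 N at the rim; torque magnitude τ = fR = 17.58 N·m, opposing ω.
|α| = τ/I = 17.58/2.723 = 6.456 rad/s² (deceleration).
0 = ω₀ − |α|t ⇒ t = ω₀/|α| = 10.4/6.456 = 1.611 s.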